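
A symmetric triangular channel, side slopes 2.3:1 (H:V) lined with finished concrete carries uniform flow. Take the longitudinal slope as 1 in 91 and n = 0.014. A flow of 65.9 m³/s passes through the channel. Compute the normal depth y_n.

y_n = 2.01 m

Manning's equation rearranged: A R^(2/3) = nQ / (1·√S) = 0.014 × 65.9 / (√0.01099) = 8.801.
Trying y = 2.32 m: A R^(2/3) = 12.9 — over.
Trying y = 1.44 m: A R^(2/3) = 3.616 — short.
Trying y = 2.01 m: A R^(2/3) = 8.8 — close enough.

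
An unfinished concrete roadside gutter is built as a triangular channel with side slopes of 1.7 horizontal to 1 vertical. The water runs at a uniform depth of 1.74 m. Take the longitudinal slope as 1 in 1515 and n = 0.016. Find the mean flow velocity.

V = 1.33 m/s

For a triangular section with side slope z = 1.7: A = zy² = 1.7×1.74² = 5.147 m²; P = 2y√(1+z²) = 2×1.74×1.972 = 6.864 m.
Hydraulic radius R = A/P = 5.147/6.864 = 0.7499 m.
From Manning's equation, V = (1/n) R^(2/3) S^(1/2) = (1/0.016) × 0.7499^(2/3) × 0.0006601^(1/2) = 1.33 m/s.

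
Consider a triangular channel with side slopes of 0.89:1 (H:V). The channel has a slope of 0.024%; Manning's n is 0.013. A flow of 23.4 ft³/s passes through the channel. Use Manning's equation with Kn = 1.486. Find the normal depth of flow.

y_n = 3.62 ft

Manning's equation rearranged: A R^(2/3) = nQ / (1.486·√S) = 0.013 × 23.4 / (1.486 × √0.00024) = 13.21.
At y = 4.02 ft: A R^(2/3) = 17.45 — high.
At y = 2.79 ft: A R^(2/3) = 6.589 — low.
At y = 3.62 ft: A R^(2/3) = 13.19 — ≈ 13.21.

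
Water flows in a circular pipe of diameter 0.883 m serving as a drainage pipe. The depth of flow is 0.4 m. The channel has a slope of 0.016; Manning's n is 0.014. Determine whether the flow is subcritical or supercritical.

For a circular section of diameter D = 0.883 m at depth y = 0.4 m, the central angle is θ = 2 arccos(1 − 2y/D) = 2.953 rad. Then A = (D²/8)(θ − sin θ) = 0.2696 m² and P = Dθ/2 = 1.304 m.
Hydraulic radius R = A/P = 0.2696/1.304 = 0.2068 m.
V = (1/n) R^(2/3) √S = (1/0.014) × 0.2068^(2/3) × √0.016 = 3.159 m/s. Hydraulic depth D_h = A/T = 0.2696/0.8791 = 0.3067 m.
Froude number Fr = V/√(g·D_h) = 3.159/√(9.81×0.3067) = 1.82, which is greater than 1, so the flow is supercritical.

supercritical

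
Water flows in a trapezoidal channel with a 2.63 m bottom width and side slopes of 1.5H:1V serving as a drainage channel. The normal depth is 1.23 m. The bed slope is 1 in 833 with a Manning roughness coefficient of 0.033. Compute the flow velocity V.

With bottom width b = 2.63 m and side slope z = 1.5: A = (b + zy)y = (2.63 + 1.5×1.23)×1.23 = 5.504 m²; P = b + 2y√(1+z²) = 2.63 + 2×1.23×1.803 = 7.065 m.
Hydraulic radius R = A/P = 5.504/7.065 = 0.7791 m.
From Manning's equation, V = (1/n) R^(2/3) S^(1/2) = (1/0.033) × 0.7791^(2/3) × 0.0012^(1/2) = 0.889 m/s.

V = 0.889 m/s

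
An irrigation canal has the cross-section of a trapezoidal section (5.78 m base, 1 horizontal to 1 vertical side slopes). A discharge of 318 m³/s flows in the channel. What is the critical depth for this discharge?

y_c = 5.05 m

At critical depth, Q² T / (g A³) = 1, i.e. A³/T = Q²/g = 318²/9.81 = 10310.
Try y = 3.96 m: A³/T = 4188 — too small.
Try y = 5.05 m: A³/T = 10300 — close enough.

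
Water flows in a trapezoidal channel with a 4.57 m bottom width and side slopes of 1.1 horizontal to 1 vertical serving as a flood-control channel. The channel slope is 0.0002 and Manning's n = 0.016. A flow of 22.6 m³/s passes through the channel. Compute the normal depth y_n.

Manning's equation rearranged: A R^(2/3) = nQ / (1·√S) = 0.016 × 22.6 / (√0.0002) = 25.57.
At y = 2.9 m: A R^(2/3) = 32.13 — too large.
At y = 1.85 m: A R^(2/3) = 13.9 — too small.
At y = 2.57 m: A R^(2/3) = 25.54 — close enough.

y_n = 2.57 m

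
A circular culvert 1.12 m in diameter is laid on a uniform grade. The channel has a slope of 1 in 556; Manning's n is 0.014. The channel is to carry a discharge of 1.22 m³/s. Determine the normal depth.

Manning's equation rearranged: A R^(2/3) = nQ / (1·√S) = 0.014 × 1.22 / (√0.001799) = 0.4027.
At y = 1.04 m: A R^(2/3) = 0.4533 — high.
At y = 0.876 m: A R^(2/3) = 0.4028 — matches.

y_n = 0.876 m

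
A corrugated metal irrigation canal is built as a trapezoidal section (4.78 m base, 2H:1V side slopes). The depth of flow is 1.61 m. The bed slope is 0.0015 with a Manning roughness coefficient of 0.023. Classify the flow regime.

With bottom width b = 4.78 m and side slope z = 2: A = (b + zy)y = (4.78 + 2×1.61)×1.61 = 12.88 m²; P = b + 2y√(1+z²) = 4.78 + 2×1.61×2.236 = 11.98 m.
Hydraulic radius R = A/P = 12.88/11.98 = 1.075 m.
V = (1/n) R^(2/3) √S = (1/0.023) × 1.075^(2/3) × √0.0015 = 1.767 m/s. Hydraulic depth D_h = A/T = 12.88/11.22 = 1.148 m.
Froude number Fr = V/√(g·D_h) = 1.767/√(9.81×1.148) = 0.527, which is less than 1, so the flow is subcritical.

subcritical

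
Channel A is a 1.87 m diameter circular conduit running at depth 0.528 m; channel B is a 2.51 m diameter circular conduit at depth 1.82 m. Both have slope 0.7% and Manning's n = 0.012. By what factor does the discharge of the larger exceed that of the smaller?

11

Channel A: For a circular section of diameter D = 1.87 m at depth y = 0.528 m, the central angle is θ = 2 arccos(1 − 2y/D) = 2.241 rad. Then A = (D²/8)(θ − sin θ) = 0.6369 m² and P = Dθ/2 = 2.095 m. Hydraulic radius R = A/P = 0.6369/2.095 = 0.304 m. Q_A = (1/0.012)·0.6369·0.304^(2/3)·√0.007 = 2.008 m³/s.
Channel B: For a circular section of diameter D = 2.51 m at depth y = 1.82 m, the central angle is θ = 2 arccos(1 − 2y/D) = 4.076 rad. Then A = (D²/8)(θ − sin θ) = 3.843 m² and P = Dθ/2 = 5.115 m. Hydraulic radius R = A/P = 3.843/5.115 = 0.7513 m. Q_B = (1/0.012)·3.843·0.7513^(2/3)·√0.007 = 22.14 m³/s.
The larger discharge is 22.14 m³/s and the smaller is 2.008 m³/s; the ratio is 11.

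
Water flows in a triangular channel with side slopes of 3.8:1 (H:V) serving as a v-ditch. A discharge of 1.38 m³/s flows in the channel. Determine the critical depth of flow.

y_c = 0.485 m

At critical depth, Q² T / (g A³) = 1, i.e. A³/T = Q²/g = 1.38²/9.81 = 0.1941.
At y = 0.553 m: A³/T = 0.3734 — too large.
At y = 0.363 m: A³/T = 0.04551 — too small.
At y = 0.485 m: A³/T = 0.1938 — matches.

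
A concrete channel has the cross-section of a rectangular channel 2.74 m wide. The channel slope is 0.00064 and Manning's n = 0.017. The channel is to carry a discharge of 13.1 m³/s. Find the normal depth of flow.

Manning's equation rearranged: A R^(2/3) = nQ / (1·√S) = 0.017 × 13.1 / (√0.00064) = 8.803.
Try y = 4 m: A R^(2/3) = 11.11 — high.
Try y = 3.29 m: A R^(2/3) = 8.817 — ≈ 8.803.

y_n = 3.29 m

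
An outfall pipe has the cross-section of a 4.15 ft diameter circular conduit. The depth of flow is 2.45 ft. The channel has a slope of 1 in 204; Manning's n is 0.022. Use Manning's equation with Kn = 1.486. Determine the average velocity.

V = 5.17 ft/s

For a circular section of diameter D = 4.15 ft at depth y = 2.45 ft, the central angle is θ = 2 arccos(1 − 2y/D) = 3.505 rad. Then A = (D²/8)(θ − sin θ) = 8.311 ft² and P = Dθ/2 = 7.273 ft.
Hydraulic radius R = A/P = 8.311/7.273 = 1.143 ft.
From Manning's equation, V = (1.486/n) R^(2/3) S^(1/2) = (1.486/0.022) × 1.143^(2/3) × 0.004902^(1/2) = 5.17 ft/s.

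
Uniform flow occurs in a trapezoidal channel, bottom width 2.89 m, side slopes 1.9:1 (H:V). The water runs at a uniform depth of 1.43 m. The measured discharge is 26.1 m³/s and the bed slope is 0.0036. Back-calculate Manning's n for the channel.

With bottom width b = 2.89 m and side slope z = 1.9: A = (b + zy)y = (2.89 + 1.9×1.43)×1.43 = 8.018 m²; P = b + 2y√(1+z²) = 2.89 + 2×1.43×2.147 = 9.031 m.
Hydraulic radius R = A/P = 8.018/9.031 = 0.8879 m.
Rearranging Manning's equation: n = (1/Q) A R^(2/3) S^(1/2) = (1/26.1) × 8.018 × 0.8879^(2/3) × √0.0036 = 0.017.

n = 0.017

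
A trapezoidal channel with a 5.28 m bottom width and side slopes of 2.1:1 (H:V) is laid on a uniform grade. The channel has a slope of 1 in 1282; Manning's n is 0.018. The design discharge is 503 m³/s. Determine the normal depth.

Manning's equation rearranged: A R^(2/3) = nQ / (1·√S) = 0.018 × 503 / (√0.00078) = 324.2.
At y = 4.95 m: A R^(2/3) = 152 — low.
At y = 7.62 m: A R^(2/3) = 407.4 — high.
At y = 6.91 m: A R^(2/3) = 324.4 — close enough.

y_n = 6.91 m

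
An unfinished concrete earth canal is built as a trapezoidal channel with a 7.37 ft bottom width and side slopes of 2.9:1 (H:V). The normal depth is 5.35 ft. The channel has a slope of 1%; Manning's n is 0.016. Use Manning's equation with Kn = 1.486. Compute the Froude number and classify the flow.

supercritical

With bottom width b = 7.37 ft and side slope z = 2.9: A = (b + zy)y = (7.37 + 2.9×5.35)×5.35 = 122.4 ft²; P = b + 2y√(1+z²) = 7.37 + 2×5.35×3.068 = 40.19 ft.
Hydraulic radius R = A/P = 122.4/40.19 = 3.046 ft.
V = (1.486/n) R^(2/3) √S = (1.486/0.016) × 3.046^(2/3) × √0.01 = 19.52 ft/s. Hydraulic depth D_h = A/T = 122.4/38.4 = 3.188 ft.
Froude number Fr = V/√(g·D_h) = 19.52/√(32.2×3.188) = 1.93, which is greater than 1, so the flow is supercritical.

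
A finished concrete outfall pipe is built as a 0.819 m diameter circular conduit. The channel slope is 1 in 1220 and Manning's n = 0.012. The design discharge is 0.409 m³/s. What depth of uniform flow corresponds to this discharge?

y_n = 0.629 m

Manning's equation rearranged: A R^(2/3) = nQ / (1·√S) = 0.012 × 0.409 / (√0.0008197) = 0.1714.
At y = 0.49 m: A R^(2/3) = 0.1224 — short.
At y = 0.762 m: A R^(2/3) = 0.1968 — over.
At y = 0.629 m: A R^(2/3) = 0.1714 — matches.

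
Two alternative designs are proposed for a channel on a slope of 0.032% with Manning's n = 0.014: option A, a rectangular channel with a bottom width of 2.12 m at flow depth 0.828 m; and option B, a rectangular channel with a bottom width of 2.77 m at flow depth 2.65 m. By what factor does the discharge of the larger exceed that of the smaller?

6.54

Channel A: Flow area A = b·y = 2.12 × 0.828 = 1.755 m². Wetted perimeter P = b + 2y = 2.12 + 2×0.828 = 3.776 m. Hydraulic radius R = A/P = 1.755/3.776 = 0.4649 m. Q_A = (1/0.014)·1.755·0.4649^(2/3)·√0.00032 = 1.346 m³/s.
Channel B: Flow area A = b·y = 2.77 × 2.65 = 7.34 m². Wetted perimeter P = b + 2y = 2.77 + 2×2.65 = 8.07 m. Hydraulic radius R = A/P = 7.34/8.07 = 0.9096 m. Q_B = (1/0.014)·7.34·0.9096^(2/3)·√0.00032 = 8.805 m³/s.
The larger discharge is 8.805 m³/s and the smaller is 1.346 m³/s; the ratio is 6.54.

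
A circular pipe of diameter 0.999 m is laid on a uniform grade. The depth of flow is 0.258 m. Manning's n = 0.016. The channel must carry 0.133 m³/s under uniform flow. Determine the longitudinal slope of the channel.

S = 0.0022

For a circular section of diameter D = 0.999 m at depth y = 0.258 m, the central angle is θ = 2 arccos(1 − 2y/D) = 2.132 rad. Then A = (D²/8)(θ − sin θ) = 0.1604 m² and P = Dθ/2 = 1.065 m.
Hydraulic radius R = A/P = 0.1604/1.065 = 0.1506 m.
From Manning's equation, S = [nQ / (1 A R^(2/3))]² = [0.016 × 0.133 / (1 × 0.1604 × 0.1506^(2/3))]² = 0.0022.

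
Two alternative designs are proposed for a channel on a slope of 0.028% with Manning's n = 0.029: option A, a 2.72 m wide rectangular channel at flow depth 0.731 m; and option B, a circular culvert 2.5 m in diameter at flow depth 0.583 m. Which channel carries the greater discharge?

channel A

Channel A: Flow area A = b·y = 2.72 × 0.731 = 1.988 m². Wetted perimeter P = b + 2y = 2.72 + 2×0.731 = 4.182 m. Hydraulic radius R = A/P = 1.988/4.182 = 0.4754 m. Q_A = (1/0.029)·1.988·0.4754^(2/3)·√0.00028 = 0.6989 m³/s.
Channel B: For a circular section of diameter D = 2.5 m at depth y = 0.583 m, the central angle is θ = 2 arccos(1 − 2y/D) = 2.016 rad. Then A = (D²/8)(θ − sin θ) = 0.8698 m² and P = Dθ/2 = 2.52 m. Hydraulic radius R = A/P = 0.8698/2.52 = 0.3452 m. Q_B = (1/0.029)·0.8698·0.3452^(2/3)·√0.00028 = 0.247 m³/s.
Q_A = 0.6989 m³/s vs Q_B = 0.247 m³/s, so channel A carries more.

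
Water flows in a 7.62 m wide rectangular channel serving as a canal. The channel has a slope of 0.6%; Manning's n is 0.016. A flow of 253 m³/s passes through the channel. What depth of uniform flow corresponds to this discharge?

Manning's equation rearranged: A R^(2/3) = nQ / (1·√S) = 0.016 × 253 / (√0.006) = 52.26.
Try y = 2.97 m: A R^(2/3) = 31.84 — low.
Try y = 4.71 m: A R^(2/3) = 58.97 — high.
Try y = 4.29 m: A R^(2/3) = 52.2 — matches.

y_n = 4.29 m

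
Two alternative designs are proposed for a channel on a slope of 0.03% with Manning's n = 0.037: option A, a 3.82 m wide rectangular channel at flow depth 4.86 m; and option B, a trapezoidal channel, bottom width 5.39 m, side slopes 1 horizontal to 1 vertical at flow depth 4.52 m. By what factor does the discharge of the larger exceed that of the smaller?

Channel A: Flow area A = b·y = 3.82 × 4.86 = 18.57 m². Wetted perimeter P = b + 2y = 3.82 + 2×4.86 = 13.54 m. Hydraulic radius R = A/P = 18.57/13.54 = 1.371 m. Q_A = (1/0.037)·18.57·1.371^(2/3)·√0.0003 = 10.73 m³/s.
Channel B: With bottom width b = 5.39 m and side slope z = 1: A = (b + zy)y = (5.39 + 1×4.52)×4.52 = 44.79 m²; P = b + 2y√(1+z²) = 5.39 + 2×4.52×1.414 = 18.17 m. Hydraulic radius R = A/P = 44.79/18.17 = 2.465 m. Q_B = (1/0.037)·44.79·2.465^(2/3)·√0.0003 = 38.26 m³/s.
The larger discharge is 38.26 m³/s and the smaller is 10.73 m³/s; the ratio is 3.57.

3.57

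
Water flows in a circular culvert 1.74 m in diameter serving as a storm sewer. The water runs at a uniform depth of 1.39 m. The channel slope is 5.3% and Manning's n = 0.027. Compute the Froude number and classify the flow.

supercritical

For a circular section of diameter D = 1.74 m at depth y = 1.39 m, the central angle is θ = 2 arccos(1 − 2y/D) = 4.423 rad. Then A = (D²/8)(θ − sin θ) = 2.037 m² and P = Dθ/2 = 3.848 m.
Hydraulic radius R = A/P = 2.037/3.848 = 0.5293 m.
V = (1/n) R^(2/3) √S = (1/0.027) × 0.5293^(2/3) × √0.053 = 5.579 m/s. Hydraulic depth D_h = A/T = 2.037/1.395 = 1.46 m.
Froude number Fr = V/√(g·D_h) = 5.579/√(9.81×1.46) = 1.47, which is greater than 1, so the flow is supercritical.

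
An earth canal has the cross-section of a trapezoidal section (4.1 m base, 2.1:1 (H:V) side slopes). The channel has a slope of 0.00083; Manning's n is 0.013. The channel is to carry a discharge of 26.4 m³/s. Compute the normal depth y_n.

y_n = 1.58 m

Manning's equation rearranged: A R^(2/3) = nQ / (1·√S) = 0.013 × 26.4 / (√0.00083) = 11.91.
Trying y = 1.11 m: A R^(2/3) = 6 — short.
Trying y = 1.81 m: A R^(2/3) = 15.63 — over.
Trying y = 1.58 m: A R^(2/3) = 11.9 — close enough.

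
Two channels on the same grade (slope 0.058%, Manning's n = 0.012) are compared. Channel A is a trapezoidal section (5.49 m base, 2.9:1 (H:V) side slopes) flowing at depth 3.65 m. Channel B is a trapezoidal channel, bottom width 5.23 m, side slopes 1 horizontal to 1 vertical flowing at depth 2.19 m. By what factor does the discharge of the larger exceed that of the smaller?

4.69

Channel A: With bottom width b = 5.49 m and side slope z = 2.9: A = (b + zy)y = (5.49 + 2.9×3.65)×3.65 = 58.67 m²; P = b + 2y√(1+z²) = 5.49 + 2×3.65×3.068 = 27.88 m. Hydraulic radius R = A/P = 58.67/27.88 = 2.104 m. Q_A = (1/0.012)·58.67·2.104^(2/3)·√0.00058 = 193.4 m³/s.
Channel B: With bottom width b = 5.23 m and side slope z = 1: A = (b + zy)y = (5.23 + 1×2.19)×2.19 = 16.25 m²; P = b + 2y√(1+z²) = 5.23 + 2×2.19×1.414 = 11.42 m. Hydraulic radius R = A/P = 16.25/11.42 = 1.422 m. Q_B = (1/0.012)·16.25·1.422^(2/3)·√0.00058 = 41.25 m³/s.
The larger discharge is 193.4 m³/s and the smaller is 41.25 m³/s; the ratio is 4.69.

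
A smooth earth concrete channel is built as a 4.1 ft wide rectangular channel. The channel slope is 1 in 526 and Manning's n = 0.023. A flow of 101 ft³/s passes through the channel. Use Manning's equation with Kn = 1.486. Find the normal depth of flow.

y_n = 6.5 ft

Manning's equation rearranged: A R^(2/3) = nQ / (1.486·√S) = 0.023 × 101 / (1.486 × √0.001901) = 35.85.
At y = 5.18 ft: A R^(2/3) = 27.44 — low.
At y = 7.99 ft: A R^(2/3) = 45.4 — high.
At y = 6.5 ft: A R^(2/3) = 35.82 — ≈ 35.85.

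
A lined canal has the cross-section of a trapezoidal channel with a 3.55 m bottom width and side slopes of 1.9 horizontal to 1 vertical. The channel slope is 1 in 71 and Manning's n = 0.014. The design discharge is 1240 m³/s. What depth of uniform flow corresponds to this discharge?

y_n = 5.38 m

Manning's equation rearranged: A R^(2/3) = nQ / (1·√S) = 0.014 × 1240 / (√0.01408) = 146.3.
At y = 4.12 m: A R^(2/3) = 79.46 — too small.
At y = 6.27 m: A R^(2/3) = 209.7 — too large.
At y = 5.38 m: A R^(2/3) = 146.5 — ≈ 146.3.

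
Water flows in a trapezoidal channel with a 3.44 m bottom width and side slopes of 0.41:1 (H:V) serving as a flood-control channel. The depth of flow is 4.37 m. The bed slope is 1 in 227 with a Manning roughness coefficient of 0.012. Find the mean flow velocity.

With bottom width b = 3.44 m and side slope z = 0.41: A = (b + zy)y = (3.44 + 0.41×4.37)×4.37 = 22.86 m²; P = b + 2y√(1+z²) = 3.44 + 2×4.37×1.081 = 12.89 m.
Hydraulic radius R = A/P = 22.86/12.89 = 1.774 m.
From Manning's equation, V = (1/n) R^(2/3) S^(1/2) = (1/0.012) × 1.774^(2/3) × 0.004405^(1/2) = 8.11 m/s.

V = 8.11 m/s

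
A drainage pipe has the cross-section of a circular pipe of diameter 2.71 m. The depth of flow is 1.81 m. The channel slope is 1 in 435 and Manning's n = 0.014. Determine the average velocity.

V = 2.93 m/s

For a circular section of diameter D = 2.71 m at depth y = 1.81 m, the central angle is θ = 2 arccos(1 − 2y/D) = 3.826 rad. Then A = (D²/8)(θ − sin θ) = 4.093 m² and P = Dθ/2 = 5.185 m.
Hydraulic radius R = A/P = 4.093/5.185 = 0.7895 m.
From Manning's equation, V = (1/n) R^(2/3) S^(1/2) = (1/0.014) × 0.7895^(2/3) × 0.002299^(1/2) = 2.93 m/s.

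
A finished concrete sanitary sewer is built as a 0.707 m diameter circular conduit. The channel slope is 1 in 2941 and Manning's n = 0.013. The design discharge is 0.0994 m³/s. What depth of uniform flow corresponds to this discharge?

Manning's equation rearranged: A R^(2/3) = nQ / (1·√S) = 0.013 × 0.0994 / (√0.00034) = 0.07008.
Try y = 0.291 m: A R^(2/3) = 0.04389 — short.
Try y = 0.381 m: A R^(2/3) = 0.07005 — matches.

y_n = 0.381 m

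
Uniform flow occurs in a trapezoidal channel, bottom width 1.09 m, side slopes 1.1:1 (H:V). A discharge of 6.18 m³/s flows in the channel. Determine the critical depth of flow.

y_c = 1.05 m

At critical depth, Q² T / (g A³) = 1, i.e. A³/T = Q²/g = 6.18²/9.81 = 3.893.
Trying y = 1.26 m: A³/T = 7.862 — high.
Trying y = 1.05 m: A³/T = 3.852 — matches.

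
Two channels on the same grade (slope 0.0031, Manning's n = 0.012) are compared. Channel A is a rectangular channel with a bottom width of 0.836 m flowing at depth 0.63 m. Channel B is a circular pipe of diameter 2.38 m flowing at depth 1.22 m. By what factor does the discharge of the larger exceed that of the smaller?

7.83

Channel A: Flow area A = b·y = 0.836 × 0.63 = 0.5267 m². Wetted perimeter P = b + 2y = 0.836 + 2×0.63 = 2.096 m. Hydraulic radius R = A/P = 0.5267/2.096 = 0.2513 m. Q_A = (1/0.012)·0.5267·0.2513^(2/3)·√0.0031 = 0.9731 m³/s.
Channel B: For a circular section of diameter D = 2.38 m at depth y = 1.22 m, the central angle is θ = 2 arccos(1 − 2y/D) = 3.192 rad. Then A = (D²/8)(θ − sin θ) = 2.296 m² and P = Dθ/2 = 3.799 m. Hydraulic radius R = A/P = 2.296/3.799 = 0.6044 m. Q_B = (1/0.012)·2.296·0.6044^(2/3)·√0.0031 = 7.615 m³/s.
The larger discharge is 7.615 m³/s and the smaller is 0.9731 m³/s; the ratio is 7.83.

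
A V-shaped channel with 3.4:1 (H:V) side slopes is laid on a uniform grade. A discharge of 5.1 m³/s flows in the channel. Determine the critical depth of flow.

At critical depth, Q² T / (g A³) = 1, i.e. A³/T = Q²/g = 5.1²/9.81 = 2.651.
At y = 1.04 m: A³/T = 7.032 — over.
At y = 0.725 m: A³/T = 1.158 — short.
At y = 0.856 m: A³/T = 2.656 — ≈ 2.651.

y_c = 0.856 m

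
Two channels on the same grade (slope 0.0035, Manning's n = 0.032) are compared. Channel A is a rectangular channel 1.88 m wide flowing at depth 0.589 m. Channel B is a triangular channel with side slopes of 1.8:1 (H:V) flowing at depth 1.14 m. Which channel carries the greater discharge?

Channel A: Flow area A = b·y = 1.88 × 0.589 = 1.107 m². Wetted perimeter P = b + 2y = 1.88 + 2×0.589 = 3.058 m. Hydraulic radius R = A/P = 1.107/3.058 = 0.3621 m. Q_A = (1/0.032)·1.107·0.3621^(2/3)·√0.0035 = 1.04 m³/s.
Channel B: For a triangular section with side slope z = 1.8: A = zy² = 1.8×1.14² = 2.339 m²; P = 2y√(1+z²) = 2×1.14×2.059 = 4.695 m. Hydraulic radius R = A/P = 2.339/4.695 = 0.4983 m. Q_B = (1/0.032)·2.339·0.4983^(2/3)·√0.0035 = 2.718 m³/s.
Q_A = 1.04 m³/s vs Q_B = 2.718 m³/s, so channel B carries more.

channel B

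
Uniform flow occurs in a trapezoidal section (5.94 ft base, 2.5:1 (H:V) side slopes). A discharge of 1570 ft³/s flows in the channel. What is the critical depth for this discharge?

y_c = 6.47 ft

At critical depth, Q² T / (g A³) = 1, i.e. A³/T = Q²/g = 1570²/32.2 = 76550.
At y = 4.7 ft: A³/T = 19520 — short.
At y = 8.12 ft: A³/T = 207800 — over.
At y = 6.47 ft: A³/T = 76500 — close enough.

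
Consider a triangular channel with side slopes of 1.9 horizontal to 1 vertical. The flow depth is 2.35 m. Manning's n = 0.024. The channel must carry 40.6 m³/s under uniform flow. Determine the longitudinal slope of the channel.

For a triangular section with side slope z = 1.9: A = zy² = 1.9×2.35² = 10.49 m²; P = 2y√(1+z²) = 2×2.35×2.147 = 10.09 m.
Hydraulic radius R = A/P = 10.49/10.09 = 1.04 m.
From Manning's equation, S = [nQ / (1 A R^(2/3))]² = [0.024 × 40.6 / (1 × 10.49 × 1.04^(2/3))]² = 0.00819.

S = 0.00819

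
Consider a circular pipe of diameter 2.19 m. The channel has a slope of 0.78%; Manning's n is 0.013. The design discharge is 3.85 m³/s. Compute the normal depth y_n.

Manning's equation rearranged: A R^(2/3) = nQ / (1·√S) = 0.013 × 3.85 / (√0.0078) = 0.5667.
Try y = 0.839 m: A R^(2/3) = 0.7847 — over.
Try y = 0.498 m: A R^(2/3) = 0.2859 — short.
Try y = 0.706 m: A R^(2/3) = 0.567 — close enough.

y_n = 0.706 m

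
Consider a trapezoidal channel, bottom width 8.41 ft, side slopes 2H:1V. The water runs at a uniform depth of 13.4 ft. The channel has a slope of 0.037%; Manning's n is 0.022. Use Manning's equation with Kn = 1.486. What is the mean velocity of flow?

V = 4.71 ft/s

With bottom width b = 8.41 ft and side slope z = 2: A = (b + zy)y = (8.41 + 2×13.4)×13.4 = 471.8 ft²; P = b + 2y√(1+z²) = 8.41 + 2×13.4×2.236 = 68.34 ft.
Hydraulic radius R = A/P = 471.8/68.34 = 6.904 ft.
From Manning's equation, V = (1.486/n) R^(2/3) S^(1/2) = (1.486/0.022) × 6.904^(2/3) × 0.00037^(1/2) = 4.71 ft/s.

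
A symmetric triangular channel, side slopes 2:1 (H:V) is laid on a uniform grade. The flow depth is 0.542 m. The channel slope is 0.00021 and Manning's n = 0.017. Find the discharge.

For a triangular section with side slope z = 2: A = zy² = 2×0.542² = 0.5875 m²; P = 2y√(1+z²) = 2×0.542×2.236 = 2.424 m.
Hydraulic radius R = A/P = 0.5875/2.424 = 0.2424 m.
Manning's equation: Q = (1/n) A R^(2/3) S^(1/2) = (1/0.017) × 0.5875 × 0.2424^(2/3) × 0.00021^(1/2) = 0.195 m³/s.

Q = 0.195 m³/s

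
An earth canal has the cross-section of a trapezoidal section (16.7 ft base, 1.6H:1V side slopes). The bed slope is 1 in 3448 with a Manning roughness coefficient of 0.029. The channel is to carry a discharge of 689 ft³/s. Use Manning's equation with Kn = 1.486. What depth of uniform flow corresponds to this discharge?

Manning's equation rearranged: A R^(2/3) = nQ / (1.486·√S) = 0.029 × 689 / (1.486 × √0.00029) = 789.6.
Trying y = 9.34 ft: A R^(2/3) = 942 — high.
Trying y = 7.39 ft: A R^(2/3) = 593.8 — low.
Trying y = 8.55 ft: A R^(2/3) = 790.1 — close enough.

y_n = 8.55 ft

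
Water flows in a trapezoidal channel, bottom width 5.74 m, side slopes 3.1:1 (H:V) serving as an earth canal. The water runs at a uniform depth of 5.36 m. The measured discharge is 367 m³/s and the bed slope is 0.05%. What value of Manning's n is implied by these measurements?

With bottom width b = 5.74 m and side slope z = 3.1: A = (b + zy)y = (5.74 + 3.1×5.36)×5.36 = 119.8 m²; P = b + 2y√(1+z²) = 5.74 + 2×5.36×3.257 = 40.66 m.
Hydraulic radius R = A/P = 119.8/40.66 = 2.947 m.
Rearranging Manning's equation: n = (1/Q) A R^(2/3) S^(1/2) = (1/367) × 119.8 × 2.947^(2/3) × √0.0005 = 0.015.

n = 0.015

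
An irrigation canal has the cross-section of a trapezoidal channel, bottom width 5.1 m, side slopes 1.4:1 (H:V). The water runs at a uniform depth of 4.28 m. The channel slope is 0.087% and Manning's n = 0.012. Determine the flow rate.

With bottom width b = 5.1 m and side slope z = 1.4: A = (b + zy)y = (5.1 + 1.4×4.28)×4.28 = 47.47 m²; P = b + 2y√(1+z²) = 5.1 + 2×4.28×1.72 = 19.83 m.
Hydraulic radius R = A/P = 47.47/19.83 = 2.394 m.
Manning's equation: Q = (1/n) A R^(2/3) S^(1/2) = (1/0.012) × 47.47 × 2.394^(2/3) × 0.00087^(1/2) = 209 m³/s.

Q = 209 m³/s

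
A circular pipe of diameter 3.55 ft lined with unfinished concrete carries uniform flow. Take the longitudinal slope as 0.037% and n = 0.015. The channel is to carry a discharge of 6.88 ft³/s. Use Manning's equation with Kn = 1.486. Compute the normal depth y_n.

y_n = 1.55 ft

Manning's equation rearranged: A R^(2/3) = nQ / (1.486·√S) = 0.015 × 6.88 / (1.486 × √0.00037) = 3.61.
At y = 1.84 ft: A R^(2/3) = 4.856 — high.
At y = 1.55 ft: A R^(2/3) = 3.609 — close enough.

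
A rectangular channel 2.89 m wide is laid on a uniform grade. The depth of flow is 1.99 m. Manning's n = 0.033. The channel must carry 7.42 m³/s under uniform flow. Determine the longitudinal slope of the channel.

Flow area A = b·y = 2.89 × 1.99 = 5.751 m². Wetted perimeter P = b + 2y = 2.89 + 2×1.99 = 6.87 m.
Hydraulic radius R = A/P = 5.751/6.87 = 0.8371 m.
From Manning's equation, S = [nQ / (1 A R^(2/3))]² = [0.033 × 7.42 / (1 × 5.751 × 0.8371^(2/3))]² = 0.0023.

S = 0.0023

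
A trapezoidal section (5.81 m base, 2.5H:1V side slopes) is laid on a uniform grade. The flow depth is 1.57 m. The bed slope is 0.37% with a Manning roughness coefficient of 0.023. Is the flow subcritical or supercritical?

With bottom width b = 5.81 m and side slope z = 2.5: A = (b + zy)y = (5.81 + 2.5×1.57)×1.57 = 15.28 m²; P = b + 2y√(1+z²) = 5.81 + 2×1.57×2.693 = 14.26 m.
Hydraulic radius R = A/P = 15.28/14.26 = 1.071 m.
V = (1/n) R^(2/3) √S = (1/0.023) × 1.071^(2/3) × √0.0037 = 2.769 m/s. Hydraulic depth D_h = A/T = 15.28/13.66 = 1.119 m.
Froude number Fr = V/√(g·D_h) = 2.769/√(9.81×1.119) = 0.836, which is less than 1, so the flow is subcritical.

subcritical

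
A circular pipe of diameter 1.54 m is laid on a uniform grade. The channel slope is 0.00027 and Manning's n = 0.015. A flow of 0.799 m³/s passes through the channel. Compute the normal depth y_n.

y_n = 0.986 m

Manning's equation rearranged: A R^(2/3) = nQ / (1·√S) = 0.015 × 0.799 / (√0.00027) = 0.7294.
Trying y = 0.692 m: A R^(2/3) = 0.4096 — low.
Trying y = 1.22 m: A R^(2/3) = 0.9542 — high.
Trying y = 0.986 m: A R^(2/3) = 0.7296 — matches.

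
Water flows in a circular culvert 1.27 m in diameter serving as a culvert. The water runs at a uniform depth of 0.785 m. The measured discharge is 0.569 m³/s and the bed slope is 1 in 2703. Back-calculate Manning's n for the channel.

n = 0.014

For a circular section of diameter D = 1.27 m at depth y = 0.785 m, the central angle is θ = 2 arccos(1 − 2y/D) = 3.619 rad. Then A = (D²/8)(θ − sin θ) = 0.8221 m² and P = Dθ/2 = 2.298 m.
Hydraulic radius R = A/P = 0.8221/2.298 = 0.3578 m.
Rearranging Manning's equation: n = (1/Q) A R^(2/3) S^(1/2) = (1/0.569) × 0.8221 × 0.3578^(2/3) × √0.00037 = 0.014.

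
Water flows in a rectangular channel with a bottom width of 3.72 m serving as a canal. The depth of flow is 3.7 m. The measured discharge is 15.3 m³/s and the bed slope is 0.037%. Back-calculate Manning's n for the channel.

n = 0.0199

Flow area A = b·y = 3.72 × 3.7 = 13.76 m². Wetted perimeter P = b + 2y = 3.72 + 2×3.7 = 11.12 m.
Hydraulic radius R = A/P = 13.76/11.12 = 1.238 m.
Rearranging Manning's equation: n = (1/Q) A R^(2/3) S^(1/2) = (1/15.3) × 13.76 × 1.238^(2/3) × √0.00037 = 0.0199.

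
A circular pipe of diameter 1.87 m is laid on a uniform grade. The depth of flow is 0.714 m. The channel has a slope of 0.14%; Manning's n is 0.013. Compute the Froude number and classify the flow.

For a circular section of diameter D = 1.87 m at depth y = 0.714 m, the central angle is θ = 2 arccos(1 − 2y/D) = 2.664 rad. Then A = (D²/8)(θ − sin θ) = 0.9638 m² and P = Dθ/2 = 2.491 m.
Hydraulic radius R = A/P = 0.9638/2.491 = 0.3869 m.
V = (1/n) R^(2/3) √S = (1/0.013) × 0.3869^(2/3) × √0.0014 = 1.528 m/s. Hydraulic depth D_h = A/T = 0.9638/1.817 = 0.5305 m.
Froude number Fr = V/√(g·D_h) = 1.528/√(9.81×0.5305) = 0.67, which is less than 1, so the flow is subcritical.

subcritical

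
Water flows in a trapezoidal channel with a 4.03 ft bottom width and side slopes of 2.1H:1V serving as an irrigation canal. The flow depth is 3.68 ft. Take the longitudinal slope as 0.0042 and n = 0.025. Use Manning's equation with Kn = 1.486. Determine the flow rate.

With bottom width b = 4.03 ft and side slope z = 2.1: A = (b + zy)y = (4.03 + 2.1×3.68)×3.68 = 43.27 ft²; P = b + 2y√(1+z²) = 4.03 + 2×3.68×2.326 = 21.15 ft.
Hydraulic radius R = A/P = 43.27/21.15 = 2.046 ft.
Manning's equation: Q = (1.486/n) A R^(2/3) S^(1/2) = (1.486/0.025) × 43.27 × 2.046^(2/3) × 0.0042^(1/2) = 269 ft³/s.

Q = 269 ft³/s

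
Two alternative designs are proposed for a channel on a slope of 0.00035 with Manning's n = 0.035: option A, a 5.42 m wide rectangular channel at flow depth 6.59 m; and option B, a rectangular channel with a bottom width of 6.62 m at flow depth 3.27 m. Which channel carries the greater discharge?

Channel A: Flow area A = b·y = 5.42 × 6.59 = 35.72 m². Wetted perimeter P = b + 2y = 5.42 + 2×6.59 = 18.6 m. Hydraulic radius R = A/P = 35.72/18.6 = 1.92 m. Q_A = (1/0.035)·35.72·1.92^(2/3)·√0.00035 = 29.5 m³/s.
Channel B: Flow area A = b·y = 6.62 × 3.27 = 21.65 m². Wetted perimeter P = b + 2y = 6.62 + 2×3.27 = 13.16 m. Hydraulic radius R = A/P = 21.65/13.16 = 1.645 m. Q_B = (1/0.035)·21.65·1.645^(2/3)·√0.00035 = 16.12 m³/s.
Q_A = 29.5 m³/s vs Q_B = 16.12 m³/s, so channel A carries more.

channel A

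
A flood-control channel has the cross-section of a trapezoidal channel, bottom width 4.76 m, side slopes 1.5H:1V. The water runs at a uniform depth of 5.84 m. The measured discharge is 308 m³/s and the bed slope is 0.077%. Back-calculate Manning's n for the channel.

With bottom width b = 4.76 m and side slope z = 1.5: A = (b + zy)y = (4.76 + 1.5×5.84)×5.84 = 78.96 m²; P = b + 2y√(1+z²) = 4.76 + 2×5.84×1.803 = 25.82 m.
Hydraulic radius R = A/P = 78.96/25.82 = 3.058 m.
Rearranging Manning's equation: n = (1/Q) A R^(2/3) S^(1/2) = (1/308) × 78.96 × 3.058^(2/3) × √0.00077 = 0.015.

n = 0.015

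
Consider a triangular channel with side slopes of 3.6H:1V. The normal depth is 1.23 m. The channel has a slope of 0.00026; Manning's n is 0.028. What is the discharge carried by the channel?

For a triangular section with side slope z = 3.6: A = zy² = 3.6×1.23² = 5.446 m²; P = 2y√(1+z²) = 2×1.23×3.736 = 9.191 m.
Hydraulic radius R = A/P = 5.446/9.191 = 0.5926 m.
Manning's equation: Q = (1/n) A R^(2/3) S^(1/2) = (1/0.028) × 5.446 × 0.5926^(2/3) × 0.00026^(1/2) = 2.21 m³/s.

Q = 2.21 m³/s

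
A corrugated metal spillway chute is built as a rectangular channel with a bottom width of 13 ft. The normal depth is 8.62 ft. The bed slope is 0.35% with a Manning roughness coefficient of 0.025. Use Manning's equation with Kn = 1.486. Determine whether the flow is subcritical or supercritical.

subcritical

Flow area A = b·y = 13 × 8.62 = 112.1 ft². Wetted perimeter P = b + 2y = 13 + 2×8.62 = 30.24 ft.
Hydraulic radius R = A/P = 112.1/30.24 = 3.706 ft.
V = (1.486/n) R^(2/3) √S = (1.486/0.025) × 3.706^(2/3) × √0.0035 = 8.421 ft/s. Hydraulic depth D_h = A/T = 112.1/13 = 8.62 ft.
Froude number Fr = V/√(g·D_h) = 8.421/√(32.2×8.62) = 0.505, which is less than 1, so the flow is subcritical.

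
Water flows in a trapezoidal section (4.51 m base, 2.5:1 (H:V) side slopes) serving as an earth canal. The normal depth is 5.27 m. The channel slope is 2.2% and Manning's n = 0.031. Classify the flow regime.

supercritical

With bottom width b = 4.51 m and side slope z = 2.5: A = (b + zy)y = (4.51 + 2.5×5.27)×5.27 = 93.2 m²; P = b + 2y√(1+z²) = 4.51 + 2×5.27×2.693 = 32.89 m.
Hydraulic radius R = A/P = 93.2/32.89 = 2.834 m.
V = (1/n) R^(2/3) √S = (1/0.031) × 2.834^(2/3) × √0.022 = 9.581 m/s. Hydraulic depth D_h = A/T = 93.2/30.86 = 3.02 m.
Froude number Fr = V/√(g·D_h) = 9.581/√(9.81×3.02) = 1.76, which is greater than 1, so the flow is supercritical.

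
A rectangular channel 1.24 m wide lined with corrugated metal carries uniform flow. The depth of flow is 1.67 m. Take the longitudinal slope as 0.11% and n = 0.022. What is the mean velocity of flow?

V = 0.888 m/s

Flow area A = b·y = 1.24 × 1.67 = 2.071 m². Wetted perimeter P = b + 2y = 1.24 + 2×1.67 = 4.58 m.
Hydraulic radius R = A/P = 2.071/4.58 = 0.4521 m.
From Manning's equation, V = (1/n) R^(2/3) S^(1/2) = (1/0.022) × 0.4521^(2/3) × 0.0011^(1/2) = 0.888 m/s.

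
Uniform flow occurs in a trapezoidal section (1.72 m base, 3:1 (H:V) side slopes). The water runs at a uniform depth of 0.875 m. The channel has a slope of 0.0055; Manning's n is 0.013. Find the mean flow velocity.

V = 3.71 m/s

With bottom width b = 1.72 m and side slope z = 3: A = (b + zy)y = (1.72 + 3×0.875)×0.875 = 3.802 m²; P = b + 2y√(1+z²) = 1.72 + 2×0.875×3.162 = 7.254 m.
Hydraulic radius R = A/P = 3.802/7.254 = 0.5241 m.
From Manning's equation, V = (1/n) R^(2/3) S^(1/2) = (1/0.013) × 0.5241^(2/3) × 0.0055^(1/2) = 3.71 m/s.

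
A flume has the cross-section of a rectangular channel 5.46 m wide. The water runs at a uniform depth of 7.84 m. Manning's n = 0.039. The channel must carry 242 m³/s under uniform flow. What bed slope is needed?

S = 0.019

Flow area A = b·y = 5.46 × 7.84 = 42.81 m². Wetted perimeter P = b + 2y = 5.46 + 2×7.84 = 21.14 m.
Hydraulic radius R = A/P = 42.81/21.14 = 2.025 m.
From Manning's equation, S = [nQ / (1 A R^(2/3))]² = [0.039 × 242 / (1 × 42.81 × 2.025^(2/3))]² = 0.019.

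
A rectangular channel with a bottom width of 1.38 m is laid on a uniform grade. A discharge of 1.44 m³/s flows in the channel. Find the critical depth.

y_c = 0.481 m

For a rectangular channel, critical depth y_c = (q²/g)^(1/3) where q = Q/b = 1.44/1.38 = 1.043 m²/s.
So y_c = (1.043²/9.81)^(1/3) = 0.481 m.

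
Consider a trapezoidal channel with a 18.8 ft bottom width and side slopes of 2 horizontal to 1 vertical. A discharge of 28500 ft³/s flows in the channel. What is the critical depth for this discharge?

At critical depth, Q² T / (g A³) = 1, i.e. A³/T = Q²/g = 28500²/32.2 = 25230000.
Try y = 19.2 ft: A³/T = 13860000 — short.
Try y = 27.2 ft: A³/T = 61860000 — over.
Try y = 22.1 ft: A³/T = 25180000 — matches.

y_c = 22.1 ft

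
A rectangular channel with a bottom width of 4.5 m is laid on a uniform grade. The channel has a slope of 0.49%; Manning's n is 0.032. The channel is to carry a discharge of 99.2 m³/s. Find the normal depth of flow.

y_n = 7.06 m

Manning's equation rearranged: A R^(2/3) = nQ / (1·√S) = 0.032 × 99.2 / (√0.0049) = 45.35.
Trying y = 4.95 m: A R^(2/3) = 29.79 — low.
Trying y = 8.29 m: A R^(2/3) = 54.58 — high.
Trying y = 7.06 m: A R^(2/3) = 45.36 — ≈ 45.35.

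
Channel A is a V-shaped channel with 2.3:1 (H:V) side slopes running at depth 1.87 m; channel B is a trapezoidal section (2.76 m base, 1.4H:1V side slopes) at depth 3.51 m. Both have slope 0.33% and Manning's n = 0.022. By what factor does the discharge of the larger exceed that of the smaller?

5.52

Channel A: For a triangular section with side slope z = 2.3: A = zy² = 2.3×1.87² = 8.043 m²; P = 2y√(1+z²) = 2×1.87×2.508 = 9.38 m. Hydraulic radius R = A/P = 8.043/9.38 = 0.8575 m. Q_A = (1/0.022)·8.043·0.8575^(2/3)·√0.0033 = 18.95 m³/s.
Channel B: With bottom width b = 2.76 m and side slope z = 1.4: A = (b + zy)y = (2.76 + 1.4×3.51)×3.51 = 26.94 m²; P = b + 2y√(1+z²) = 2.76 + 2×3.51×1.72 = 14.84 m. Hydraulic radius R = A/P = 26.94/14.84 = 1.815 m. Q_B = (1/0.022)·26.94·1.815^(2/3)·√0.0033 = 104.7 m³/s.
The larger discharge is 104.7 m³/s and the smaller is 18.95 m³/s; the ratio is 5.52.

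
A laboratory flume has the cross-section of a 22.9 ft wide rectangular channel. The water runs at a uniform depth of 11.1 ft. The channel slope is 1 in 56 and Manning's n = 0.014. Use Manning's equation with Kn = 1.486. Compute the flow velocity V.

V = 44.9 ft/s

Flow area A = b·y = 22.9 × 11.1 = 254.2 ft². Wetted perimeter P = b + 2y = 22.9 + 2×11.1 = 45.1 ft.
Hydraulic radius R = A/P = 254.2/45.1 = 5.636 ft.
From Manning's equation, V = (1.486/n) R^(2/3) S^(1/2) = (1.486/0.014) × 5.636^(2/3) × 0.01786^(1/2) = 44.9 ft/s.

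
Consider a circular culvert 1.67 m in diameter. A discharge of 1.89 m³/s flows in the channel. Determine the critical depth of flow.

At critical depth, Q² T / (g A³) = 1, i.e. A³/T = Q²/g = 1.89²/9.81 = 0.3641.
At y = 0.797 m: A³/T = 0.6584 — over.
At y = 0.683 m: A³/T = 0.3645 — matches.

y_c = 0.683 m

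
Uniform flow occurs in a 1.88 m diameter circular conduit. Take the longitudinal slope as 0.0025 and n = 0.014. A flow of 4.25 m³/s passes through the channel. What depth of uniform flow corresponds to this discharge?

y_n = 1.17 m

Manning's equation rearranged: A R^(2/3) = nQ / (1·√S) = 0.014 × 4.25 / (√0.0025) = 1.19.
Trying y = 1.46 m: A R^(2/3) = 1.591 — high.
Trying y = 1.17 m: A R^(2/3) = 1.191 — close enough.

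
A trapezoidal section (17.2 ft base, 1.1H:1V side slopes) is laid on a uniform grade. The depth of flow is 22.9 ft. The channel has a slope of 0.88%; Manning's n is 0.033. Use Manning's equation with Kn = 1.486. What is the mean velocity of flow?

With bottom width b = 17.2 ft and side slope z = 1.1: A = (b + zy)y = (17.2 + 1.1×22.9)×22.9 = 970.7 ft²; P = b + 2y√(1+z²) = 17.2 + 2×22.9×1.487 = 85.29 ft.
Hydraulic radius R = A/P = 970.7/85.29 = 11.38 ft.
From Manning's equation, V = (1.486/n) R^(2/3) S^(1/2) = (1.486/0.033) × 11.38^(2/3) × 0.0088^(1/2) = 21.4 ft/s.

V = 21.4 ft/s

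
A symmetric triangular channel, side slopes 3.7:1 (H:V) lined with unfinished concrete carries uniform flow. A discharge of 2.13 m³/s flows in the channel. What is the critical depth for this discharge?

At critical depth, Q² T / (g A³) = 1, i.e. A³/T = Q²/g = 2.13²/9.81 = 0.4625.
At y = 0.495 m: A³/T = 0.2034 — low.
At y = 0.667 m: A³/T = 0.9037 — high.
At y = 0.583 m: A³/T = 0.461 — matches.

y_c = 0.583 m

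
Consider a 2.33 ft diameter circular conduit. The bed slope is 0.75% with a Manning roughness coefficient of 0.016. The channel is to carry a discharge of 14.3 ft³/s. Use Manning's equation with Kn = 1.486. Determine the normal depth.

Manning's equation rearranged: A R^(2/3) = nQ / (1.486·√S) = 0.016 × 14.3 / (1.486 × √0.0075) = 1.778.
Trying y = 1.52 ft: A R^(2/3) = 2.261 — too large.
Trying y = 1.14 ft: A R^(2/3) = 1.433 — too small.
Trying y = 1.3 ft: A R^(2/3) = 1.783 — ≈ 1.778.

y_n = 1.3 ft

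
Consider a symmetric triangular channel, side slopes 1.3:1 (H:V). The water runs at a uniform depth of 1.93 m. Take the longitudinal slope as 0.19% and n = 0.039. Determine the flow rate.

For a triangular section with side slope z = 1.3: A = zy² = 1.3×1.93² = 4.842 m²; P = 2y√(1+z²) = 2×1.93×1.64 = 6.331 m.
Hydraulic radius R = A/P = 4.842/6.331 = 0.7649 m.
Manning's equation: Q = (1/n) A R^(2/3) S^(1/2) = (1/0.039) × 4.842 × 0.7649^(2/3) × 0.0019^(1/2) = 4.53 m³/s.

Q = 4.53 m³/s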